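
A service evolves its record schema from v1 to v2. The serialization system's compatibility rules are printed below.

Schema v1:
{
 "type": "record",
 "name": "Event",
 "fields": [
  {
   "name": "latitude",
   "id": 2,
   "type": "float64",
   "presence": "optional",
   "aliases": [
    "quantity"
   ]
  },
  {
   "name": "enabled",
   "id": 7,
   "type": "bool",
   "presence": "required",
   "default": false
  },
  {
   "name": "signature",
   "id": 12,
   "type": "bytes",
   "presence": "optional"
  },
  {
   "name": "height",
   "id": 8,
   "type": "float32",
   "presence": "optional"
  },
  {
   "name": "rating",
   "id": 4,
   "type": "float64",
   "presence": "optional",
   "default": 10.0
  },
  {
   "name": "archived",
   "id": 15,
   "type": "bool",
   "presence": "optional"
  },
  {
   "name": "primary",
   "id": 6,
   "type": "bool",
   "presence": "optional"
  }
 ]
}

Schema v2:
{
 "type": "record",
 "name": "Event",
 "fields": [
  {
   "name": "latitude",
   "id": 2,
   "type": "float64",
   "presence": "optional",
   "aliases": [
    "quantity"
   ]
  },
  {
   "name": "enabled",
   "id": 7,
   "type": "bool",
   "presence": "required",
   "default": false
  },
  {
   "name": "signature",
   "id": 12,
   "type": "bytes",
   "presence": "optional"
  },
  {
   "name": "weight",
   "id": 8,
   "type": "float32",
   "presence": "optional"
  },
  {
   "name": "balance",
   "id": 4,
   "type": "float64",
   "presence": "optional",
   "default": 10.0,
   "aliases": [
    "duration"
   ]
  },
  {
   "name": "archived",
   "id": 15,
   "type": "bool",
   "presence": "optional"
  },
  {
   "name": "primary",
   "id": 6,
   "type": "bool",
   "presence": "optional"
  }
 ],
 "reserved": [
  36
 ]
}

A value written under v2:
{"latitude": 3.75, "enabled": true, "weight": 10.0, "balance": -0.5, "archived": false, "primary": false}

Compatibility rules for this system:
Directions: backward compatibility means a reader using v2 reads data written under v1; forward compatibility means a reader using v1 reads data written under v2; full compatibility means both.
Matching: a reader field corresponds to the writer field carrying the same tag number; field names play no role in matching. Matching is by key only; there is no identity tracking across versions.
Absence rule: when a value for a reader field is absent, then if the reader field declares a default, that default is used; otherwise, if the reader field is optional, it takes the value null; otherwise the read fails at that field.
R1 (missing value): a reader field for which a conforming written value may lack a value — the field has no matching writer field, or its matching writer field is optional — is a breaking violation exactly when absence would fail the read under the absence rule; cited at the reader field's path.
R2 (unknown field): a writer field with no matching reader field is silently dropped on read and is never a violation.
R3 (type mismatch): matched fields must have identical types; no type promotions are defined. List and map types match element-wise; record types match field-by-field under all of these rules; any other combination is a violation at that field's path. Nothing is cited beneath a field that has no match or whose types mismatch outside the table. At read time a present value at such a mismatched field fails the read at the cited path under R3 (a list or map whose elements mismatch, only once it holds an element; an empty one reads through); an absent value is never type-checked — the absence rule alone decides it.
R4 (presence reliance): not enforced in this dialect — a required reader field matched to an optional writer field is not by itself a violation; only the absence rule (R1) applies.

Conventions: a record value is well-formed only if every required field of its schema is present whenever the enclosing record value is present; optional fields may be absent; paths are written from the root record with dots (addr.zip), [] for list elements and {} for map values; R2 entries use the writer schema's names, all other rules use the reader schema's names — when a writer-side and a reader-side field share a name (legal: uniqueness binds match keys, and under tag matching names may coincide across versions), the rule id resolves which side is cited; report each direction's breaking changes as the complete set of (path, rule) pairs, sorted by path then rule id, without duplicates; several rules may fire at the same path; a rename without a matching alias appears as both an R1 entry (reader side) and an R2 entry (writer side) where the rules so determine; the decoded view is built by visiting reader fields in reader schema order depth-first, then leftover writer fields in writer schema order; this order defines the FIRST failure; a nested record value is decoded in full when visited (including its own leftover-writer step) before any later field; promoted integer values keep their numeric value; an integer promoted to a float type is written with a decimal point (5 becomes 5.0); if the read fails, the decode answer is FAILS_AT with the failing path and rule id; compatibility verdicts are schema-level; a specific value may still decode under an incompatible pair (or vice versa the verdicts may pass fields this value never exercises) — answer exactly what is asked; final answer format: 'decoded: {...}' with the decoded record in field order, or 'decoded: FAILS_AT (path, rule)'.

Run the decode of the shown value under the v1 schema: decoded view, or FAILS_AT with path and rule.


the writer's type comes first in each Event pair
decode (reader v1):
  latitude := 3.75
  enabled := true
  signature := null (absent, optional -> null)
  height := 10.0 (from writer weight)
  rating := -0.5 (from writer balance)
  archived := false
  primary := false
  => decoded: {"latitude": 3.75, "enabled": true, "signature": null, "height": 10.0, "rating": -0.5, "archived": false, "primary": false}
the other Event changes do not affect what is asked:
  renamed field height to weight in record Event -> triggers nothing under the printed rules; the Event answer is the same either way
  renamed field rating to balance in record Event -> triggers nothing under the printed rules; the Event answer is the same either way

decoded: {"latitude": 3.75, "enabled": true, "signature": null, "height": 10.0, "rating": -0.5, "archived": false, "primary": false}


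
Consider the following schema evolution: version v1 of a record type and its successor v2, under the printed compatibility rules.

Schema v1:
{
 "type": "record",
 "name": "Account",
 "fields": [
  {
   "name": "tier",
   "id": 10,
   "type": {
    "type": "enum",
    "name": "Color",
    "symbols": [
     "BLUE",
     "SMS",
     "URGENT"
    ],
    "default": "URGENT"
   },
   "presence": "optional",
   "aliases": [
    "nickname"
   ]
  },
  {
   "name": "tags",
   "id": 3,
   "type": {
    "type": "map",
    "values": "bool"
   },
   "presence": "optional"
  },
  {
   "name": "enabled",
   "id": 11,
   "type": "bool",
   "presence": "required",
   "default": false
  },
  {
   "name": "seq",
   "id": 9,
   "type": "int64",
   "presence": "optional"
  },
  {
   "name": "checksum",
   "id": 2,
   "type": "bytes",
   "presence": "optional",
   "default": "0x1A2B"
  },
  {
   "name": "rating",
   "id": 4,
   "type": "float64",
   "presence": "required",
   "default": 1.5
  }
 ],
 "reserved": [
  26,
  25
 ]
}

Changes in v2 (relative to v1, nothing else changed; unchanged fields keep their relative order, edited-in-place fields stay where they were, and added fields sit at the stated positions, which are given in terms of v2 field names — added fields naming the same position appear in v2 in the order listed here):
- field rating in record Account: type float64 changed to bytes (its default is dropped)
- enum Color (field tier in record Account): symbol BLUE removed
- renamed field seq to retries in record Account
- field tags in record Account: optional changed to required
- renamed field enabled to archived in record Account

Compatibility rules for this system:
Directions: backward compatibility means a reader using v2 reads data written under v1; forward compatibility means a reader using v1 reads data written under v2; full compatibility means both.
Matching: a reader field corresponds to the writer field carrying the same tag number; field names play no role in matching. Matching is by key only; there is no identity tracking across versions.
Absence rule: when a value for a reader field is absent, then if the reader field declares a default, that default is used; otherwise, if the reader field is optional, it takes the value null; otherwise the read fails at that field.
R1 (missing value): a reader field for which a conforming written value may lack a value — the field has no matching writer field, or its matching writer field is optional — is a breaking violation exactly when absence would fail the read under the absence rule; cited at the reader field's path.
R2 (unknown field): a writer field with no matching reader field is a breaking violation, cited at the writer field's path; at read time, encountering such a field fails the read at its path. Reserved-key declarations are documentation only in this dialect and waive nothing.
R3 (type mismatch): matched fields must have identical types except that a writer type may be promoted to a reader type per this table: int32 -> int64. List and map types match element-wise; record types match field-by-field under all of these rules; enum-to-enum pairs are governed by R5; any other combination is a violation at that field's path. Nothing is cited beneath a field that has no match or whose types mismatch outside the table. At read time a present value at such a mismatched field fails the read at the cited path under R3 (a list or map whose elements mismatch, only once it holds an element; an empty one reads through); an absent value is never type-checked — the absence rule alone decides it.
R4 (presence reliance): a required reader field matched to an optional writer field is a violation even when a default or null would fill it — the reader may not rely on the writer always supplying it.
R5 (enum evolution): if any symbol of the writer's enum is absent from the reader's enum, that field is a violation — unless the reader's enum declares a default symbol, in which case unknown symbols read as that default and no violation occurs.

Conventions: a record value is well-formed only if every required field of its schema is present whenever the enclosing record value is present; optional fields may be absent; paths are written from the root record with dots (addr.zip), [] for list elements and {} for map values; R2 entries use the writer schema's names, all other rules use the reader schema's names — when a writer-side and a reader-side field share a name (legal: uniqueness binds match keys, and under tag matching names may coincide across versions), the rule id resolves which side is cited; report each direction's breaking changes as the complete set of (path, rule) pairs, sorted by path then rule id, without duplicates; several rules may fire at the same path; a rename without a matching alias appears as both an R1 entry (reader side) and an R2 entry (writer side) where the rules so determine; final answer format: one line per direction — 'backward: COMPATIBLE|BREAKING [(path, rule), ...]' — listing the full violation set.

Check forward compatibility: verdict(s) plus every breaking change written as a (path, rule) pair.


the writer's type comes first in each Account pair
checking forward for Account: reader v1 against writer v2:
  writer optional, Color -> Color: reader tier maps from writer tier
  writer required, map<string, bool> -> map<string, bool>: reader tags maps from writer tags
  writer required, bool -> bool: reader enabled maps from writer archived
  writer optional, int64 -> int64: reader seq maps from writer retries
  writer optional, bytes -> bytes: reader checksum maps from writer checksum
  writer required, bytes -> float64: reader rating maps from writer rating
  rule R3 violated at rating
  forward on Account therefore BREAKING (1)
remaining Account differences; none change what is asked:
  enum Color (field tier in record Account): symbol BLUE removed -> fires no rule on Account, leaving the asked answer as it is
  renamed field seq to retries in record Account -> fires no rule on Account, leaving the asked answer as it is
  field tags in record Account: optional changed to required -> affects backward compatibility only, which is not asked
  renamed field enabled to archived in record Account -> fires no rule on Account, leaving the asked answer as it is

forward: BREAKING [(rating, R3)]


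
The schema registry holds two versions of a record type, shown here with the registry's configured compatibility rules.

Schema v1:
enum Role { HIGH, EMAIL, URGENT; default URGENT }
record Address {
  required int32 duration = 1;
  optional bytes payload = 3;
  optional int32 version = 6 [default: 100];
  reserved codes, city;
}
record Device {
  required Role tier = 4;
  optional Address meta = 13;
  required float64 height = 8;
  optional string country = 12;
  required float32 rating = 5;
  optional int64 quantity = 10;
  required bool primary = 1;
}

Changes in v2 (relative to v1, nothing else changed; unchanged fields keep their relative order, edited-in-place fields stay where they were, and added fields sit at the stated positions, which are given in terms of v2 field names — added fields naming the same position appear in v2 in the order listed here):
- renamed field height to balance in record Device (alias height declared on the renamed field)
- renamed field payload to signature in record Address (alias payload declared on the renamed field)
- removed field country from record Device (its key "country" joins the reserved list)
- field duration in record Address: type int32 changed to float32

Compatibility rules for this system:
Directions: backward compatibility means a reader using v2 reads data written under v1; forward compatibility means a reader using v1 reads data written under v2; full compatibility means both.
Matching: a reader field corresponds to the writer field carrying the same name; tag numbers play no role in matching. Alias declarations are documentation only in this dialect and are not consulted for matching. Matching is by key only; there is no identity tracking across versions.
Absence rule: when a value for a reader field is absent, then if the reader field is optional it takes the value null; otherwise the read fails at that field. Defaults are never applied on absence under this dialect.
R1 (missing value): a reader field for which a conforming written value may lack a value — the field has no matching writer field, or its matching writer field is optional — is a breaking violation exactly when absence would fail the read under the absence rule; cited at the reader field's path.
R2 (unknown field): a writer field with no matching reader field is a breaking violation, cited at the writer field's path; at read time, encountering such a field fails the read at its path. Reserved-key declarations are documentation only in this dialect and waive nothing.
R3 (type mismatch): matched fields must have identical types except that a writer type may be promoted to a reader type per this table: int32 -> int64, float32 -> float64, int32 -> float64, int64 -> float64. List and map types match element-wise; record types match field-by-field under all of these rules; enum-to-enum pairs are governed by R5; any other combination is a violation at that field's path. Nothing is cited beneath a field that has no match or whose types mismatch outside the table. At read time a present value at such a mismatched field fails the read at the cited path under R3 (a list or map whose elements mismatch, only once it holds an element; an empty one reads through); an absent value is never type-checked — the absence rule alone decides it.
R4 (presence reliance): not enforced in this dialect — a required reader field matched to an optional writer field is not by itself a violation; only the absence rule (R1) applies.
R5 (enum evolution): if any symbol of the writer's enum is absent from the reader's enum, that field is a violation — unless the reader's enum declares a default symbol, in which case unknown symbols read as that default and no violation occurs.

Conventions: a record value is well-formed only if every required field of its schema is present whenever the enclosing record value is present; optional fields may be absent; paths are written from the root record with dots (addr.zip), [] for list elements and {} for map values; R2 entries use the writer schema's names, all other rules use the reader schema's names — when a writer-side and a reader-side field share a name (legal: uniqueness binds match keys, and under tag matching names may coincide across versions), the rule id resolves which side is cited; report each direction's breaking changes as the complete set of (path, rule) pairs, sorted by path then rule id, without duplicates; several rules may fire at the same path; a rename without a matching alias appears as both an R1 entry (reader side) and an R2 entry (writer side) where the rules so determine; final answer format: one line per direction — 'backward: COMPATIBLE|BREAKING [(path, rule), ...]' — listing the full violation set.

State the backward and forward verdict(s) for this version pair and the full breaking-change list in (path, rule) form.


backward: BREAKING [(balance, R1), (country, R2), (height, R2), (meta.duration, R3), (meta.payload, R2)]; forward: BREAKING [(balance, R2), (height, R1), (meta.duration, R3), (meta.signature, R2)]

the writer's type comes first in each Device pair
backward analysis of Device with v2 as reader and v1 as writer:
  tier: Role -> Role, writer required; from tier
  meta: Address -> Address, writer optional; from meta
  no writer field matches reader balance
  rating: float32 -> float32, writer required; from rating
  quantity: int64 -> int64, writer optional; from quantity
  primary: bool -> bool, writer required; from primary
  writer height: unknown to reader
  writer country: unknown to reader
  meta.duration: int32 -> float32, writer required; from meta.duration
  no writer field matches reader meta.signature
  meta.version: int32 -> int32, writer optional; from meta.version
  writer meta.payload: unknown to reader
  rule R1 violated at balance
  rule R2 violated at country
  rule R2 violated at height
  rule R3 violated at meta.duration
  rule R2 violated at meta.payload
  => 5 violation(s): backward is BREAKING for Device
forward analysis of Device with v1 as reader and v2 as writer:
  tier: Role -> Role, writer required; from tier
  meta: Address -> Address, writer optional; from meta
  no writer field matches reader height
  no writer field matches reader country
  rating: float32 -> float32, writer required; from rating
  quantity: int64 -> int64, writer optional; from quantity
  primary: bool -> bool, writer required; from primary
  writer balance: unknown to reader
  meta.duration: float32 -> int32, writer required; from meta.duration
  no writer field matches reader meta.payload
  meta.version: int32 -> int32, writer optional; from meta.version
  writer meta.signature: unknown to reader
  rule R2 violated at balance
  rule R1 violated at height
  rule R3 violated at meta.duration
  rule R2 violated at meta.signature
  => 4 violation(s): forward is BREAKING for Device


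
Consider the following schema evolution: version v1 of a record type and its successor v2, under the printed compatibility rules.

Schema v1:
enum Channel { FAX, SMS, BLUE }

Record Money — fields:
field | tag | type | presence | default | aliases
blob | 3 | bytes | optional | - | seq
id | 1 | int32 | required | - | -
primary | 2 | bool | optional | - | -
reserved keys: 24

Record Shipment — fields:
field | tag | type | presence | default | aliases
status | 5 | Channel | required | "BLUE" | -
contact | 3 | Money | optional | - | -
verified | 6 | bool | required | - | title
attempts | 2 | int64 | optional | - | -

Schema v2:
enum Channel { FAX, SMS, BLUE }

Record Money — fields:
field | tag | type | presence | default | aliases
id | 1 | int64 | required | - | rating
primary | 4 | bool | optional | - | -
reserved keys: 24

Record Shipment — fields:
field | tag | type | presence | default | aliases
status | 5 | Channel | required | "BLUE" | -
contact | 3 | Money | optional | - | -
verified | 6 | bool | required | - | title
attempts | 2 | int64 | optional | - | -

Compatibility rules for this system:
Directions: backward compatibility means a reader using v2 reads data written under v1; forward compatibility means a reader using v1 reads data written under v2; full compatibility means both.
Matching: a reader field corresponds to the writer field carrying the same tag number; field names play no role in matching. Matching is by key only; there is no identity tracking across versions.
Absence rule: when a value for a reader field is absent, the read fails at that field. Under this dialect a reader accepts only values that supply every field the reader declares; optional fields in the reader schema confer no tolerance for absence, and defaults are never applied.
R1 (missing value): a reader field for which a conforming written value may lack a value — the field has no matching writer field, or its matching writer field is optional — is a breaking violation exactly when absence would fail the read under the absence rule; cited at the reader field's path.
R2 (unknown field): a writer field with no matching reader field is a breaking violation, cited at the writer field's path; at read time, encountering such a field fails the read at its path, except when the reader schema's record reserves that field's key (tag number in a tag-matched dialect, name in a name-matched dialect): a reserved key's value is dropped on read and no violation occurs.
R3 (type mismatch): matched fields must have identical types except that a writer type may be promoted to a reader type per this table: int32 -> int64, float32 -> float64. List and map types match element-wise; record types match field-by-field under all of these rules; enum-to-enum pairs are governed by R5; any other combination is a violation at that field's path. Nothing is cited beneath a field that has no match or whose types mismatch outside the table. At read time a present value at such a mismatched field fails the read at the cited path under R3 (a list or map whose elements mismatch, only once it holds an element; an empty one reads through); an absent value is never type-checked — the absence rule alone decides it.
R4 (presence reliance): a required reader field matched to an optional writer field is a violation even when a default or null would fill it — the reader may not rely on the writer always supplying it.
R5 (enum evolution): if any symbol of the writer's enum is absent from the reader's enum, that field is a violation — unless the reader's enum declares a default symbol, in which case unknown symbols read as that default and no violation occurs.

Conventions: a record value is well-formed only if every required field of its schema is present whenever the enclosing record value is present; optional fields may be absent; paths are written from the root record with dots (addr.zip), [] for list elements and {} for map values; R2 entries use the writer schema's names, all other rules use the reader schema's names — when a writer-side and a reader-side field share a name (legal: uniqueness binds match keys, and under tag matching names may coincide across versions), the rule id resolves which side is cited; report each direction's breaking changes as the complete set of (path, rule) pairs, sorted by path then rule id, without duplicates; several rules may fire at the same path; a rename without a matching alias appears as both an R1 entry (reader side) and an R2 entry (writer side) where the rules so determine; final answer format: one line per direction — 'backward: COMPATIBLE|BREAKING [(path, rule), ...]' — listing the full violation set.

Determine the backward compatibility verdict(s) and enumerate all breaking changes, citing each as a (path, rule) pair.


backward: BREAKING [(attempts, R1), (contact, R1), (contact.blob, R2), (contact.primary, R1), (contact.primary, R2)]

each type pair in Shipment: writer, then reader
backward analysis of Shipment with v2 as reader and v1 as writer:
  status <- status (Channel -> Channel, writer required)
  contact <- contact (Money -> Money, writer optional)
  verified <- verified (bool -> bool, writer required)
  attempts <- attempts (int64 -> int64, writer optional)
  contact.id <- contact.id (int32 -> int64, writer required)
  contact.primary: no writer-side match
  leftover writer field: contact.blob
  leftover writer field: contact.primary
  violation R1 at attempts
  violation R1 at contact
  violation R2 at contact.blob
  violation R1 at contact.primary
  violation R2 at contact.primary
  => backward verdict for Shipment: BREAKING, 5 violation(s)
the other Shipment changes do not affect what is asked:
  field id in record Money: type int32 changed to int64 -> affects forward compatibility only, which is not asked


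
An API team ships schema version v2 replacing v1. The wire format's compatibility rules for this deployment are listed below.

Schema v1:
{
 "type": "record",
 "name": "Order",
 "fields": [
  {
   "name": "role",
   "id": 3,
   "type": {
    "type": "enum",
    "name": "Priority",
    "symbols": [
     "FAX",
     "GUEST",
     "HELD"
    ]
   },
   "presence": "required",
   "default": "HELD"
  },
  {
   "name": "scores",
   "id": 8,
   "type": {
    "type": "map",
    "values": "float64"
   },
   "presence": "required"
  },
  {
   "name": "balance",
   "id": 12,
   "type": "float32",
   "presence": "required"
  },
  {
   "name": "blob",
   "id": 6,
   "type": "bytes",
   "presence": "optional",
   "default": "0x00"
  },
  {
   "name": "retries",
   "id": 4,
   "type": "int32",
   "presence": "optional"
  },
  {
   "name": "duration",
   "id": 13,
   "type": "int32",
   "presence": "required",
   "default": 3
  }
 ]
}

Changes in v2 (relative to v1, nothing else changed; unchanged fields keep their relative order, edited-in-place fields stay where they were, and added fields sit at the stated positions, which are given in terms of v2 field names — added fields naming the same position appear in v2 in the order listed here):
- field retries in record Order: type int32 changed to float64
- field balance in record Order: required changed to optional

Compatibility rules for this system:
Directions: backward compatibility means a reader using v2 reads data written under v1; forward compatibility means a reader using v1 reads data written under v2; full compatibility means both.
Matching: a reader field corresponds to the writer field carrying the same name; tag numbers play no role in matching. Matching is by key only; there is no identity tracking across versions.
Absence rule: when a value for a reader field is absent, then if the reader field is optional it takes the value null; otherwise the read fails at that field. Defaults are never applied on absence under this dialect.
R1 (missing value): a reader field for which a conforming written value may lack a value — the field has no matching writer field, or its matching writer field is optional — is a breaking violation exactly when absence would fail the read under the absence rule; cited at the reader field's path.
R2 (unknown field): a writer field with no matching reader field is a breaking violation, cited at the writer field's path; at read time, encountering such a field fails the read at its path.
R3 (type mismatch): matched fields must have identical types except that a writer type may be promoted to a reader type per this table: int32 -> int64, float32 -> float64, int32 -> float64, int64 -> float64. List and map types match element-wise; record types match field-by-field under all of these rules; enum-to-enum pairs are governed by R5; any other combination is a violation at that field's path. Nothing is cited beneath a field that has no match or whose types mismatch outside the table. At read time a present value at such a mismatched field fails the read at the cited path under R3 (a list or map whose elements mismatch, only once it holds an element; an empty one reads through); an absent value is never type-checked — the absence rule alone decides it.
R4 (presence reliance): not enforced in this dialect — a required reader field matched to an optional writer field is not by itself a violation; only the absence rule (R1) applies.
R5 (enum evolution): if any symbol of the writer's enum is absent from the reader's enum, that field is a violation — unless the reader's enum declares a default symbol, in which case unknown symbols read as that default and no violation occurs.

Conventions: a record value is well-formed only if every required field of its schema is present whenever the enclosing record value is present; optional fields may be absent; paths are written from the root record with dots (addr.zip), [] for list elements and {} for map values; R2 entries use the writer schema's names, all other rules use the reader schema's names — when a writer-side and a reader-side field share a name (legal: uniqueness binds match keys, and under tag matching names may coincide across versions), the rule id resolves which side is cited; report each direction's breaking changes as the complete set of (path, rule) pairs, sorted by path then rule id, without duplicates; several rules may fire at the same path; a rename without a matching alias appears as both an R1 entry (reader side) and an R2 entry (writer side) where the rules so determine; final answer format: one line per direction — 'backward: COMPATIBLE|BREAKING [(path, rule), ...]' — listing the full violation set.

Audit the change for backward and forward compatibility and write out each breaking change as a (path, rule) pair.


each type pair in Order: writer, then reader
backward for Order (reader v2, writer v1):
  role: Priority -> Priority, writer required; from role
  scores: map<string, float64> -> map<string, float64>, writer required; from scores
  balance: float32 -> float32, writer required; from balance
  blob: bytes -> bytes, writer optional; from blob
  retries: int32 -> float64, writer optional; from retries
  duration: int32 -> int32, writer required; from duration
  => no violations; backward on Order: COMPATIBLE
forward for Order (reader v1, writer v2):
  role: Priority -> Priority, writer required; from role
  scores: map<string, float64> -> map<string, float64>, writer required; from scores
  balance: float32 -> float32, writer optional; from balance
  blob: bytes -> bytes, writer optional; from blob
  retries: float64 -> int32, writer optional; from retries
  duration: int32 -> int32, writer required; from duration
  R1 fires at balance
  R3 fires at retries
  forward on Order therefore BREAKING (2)

backward: COMPATIBLE []; forward: BREAKING [(balance, R1), (retries, R3)]


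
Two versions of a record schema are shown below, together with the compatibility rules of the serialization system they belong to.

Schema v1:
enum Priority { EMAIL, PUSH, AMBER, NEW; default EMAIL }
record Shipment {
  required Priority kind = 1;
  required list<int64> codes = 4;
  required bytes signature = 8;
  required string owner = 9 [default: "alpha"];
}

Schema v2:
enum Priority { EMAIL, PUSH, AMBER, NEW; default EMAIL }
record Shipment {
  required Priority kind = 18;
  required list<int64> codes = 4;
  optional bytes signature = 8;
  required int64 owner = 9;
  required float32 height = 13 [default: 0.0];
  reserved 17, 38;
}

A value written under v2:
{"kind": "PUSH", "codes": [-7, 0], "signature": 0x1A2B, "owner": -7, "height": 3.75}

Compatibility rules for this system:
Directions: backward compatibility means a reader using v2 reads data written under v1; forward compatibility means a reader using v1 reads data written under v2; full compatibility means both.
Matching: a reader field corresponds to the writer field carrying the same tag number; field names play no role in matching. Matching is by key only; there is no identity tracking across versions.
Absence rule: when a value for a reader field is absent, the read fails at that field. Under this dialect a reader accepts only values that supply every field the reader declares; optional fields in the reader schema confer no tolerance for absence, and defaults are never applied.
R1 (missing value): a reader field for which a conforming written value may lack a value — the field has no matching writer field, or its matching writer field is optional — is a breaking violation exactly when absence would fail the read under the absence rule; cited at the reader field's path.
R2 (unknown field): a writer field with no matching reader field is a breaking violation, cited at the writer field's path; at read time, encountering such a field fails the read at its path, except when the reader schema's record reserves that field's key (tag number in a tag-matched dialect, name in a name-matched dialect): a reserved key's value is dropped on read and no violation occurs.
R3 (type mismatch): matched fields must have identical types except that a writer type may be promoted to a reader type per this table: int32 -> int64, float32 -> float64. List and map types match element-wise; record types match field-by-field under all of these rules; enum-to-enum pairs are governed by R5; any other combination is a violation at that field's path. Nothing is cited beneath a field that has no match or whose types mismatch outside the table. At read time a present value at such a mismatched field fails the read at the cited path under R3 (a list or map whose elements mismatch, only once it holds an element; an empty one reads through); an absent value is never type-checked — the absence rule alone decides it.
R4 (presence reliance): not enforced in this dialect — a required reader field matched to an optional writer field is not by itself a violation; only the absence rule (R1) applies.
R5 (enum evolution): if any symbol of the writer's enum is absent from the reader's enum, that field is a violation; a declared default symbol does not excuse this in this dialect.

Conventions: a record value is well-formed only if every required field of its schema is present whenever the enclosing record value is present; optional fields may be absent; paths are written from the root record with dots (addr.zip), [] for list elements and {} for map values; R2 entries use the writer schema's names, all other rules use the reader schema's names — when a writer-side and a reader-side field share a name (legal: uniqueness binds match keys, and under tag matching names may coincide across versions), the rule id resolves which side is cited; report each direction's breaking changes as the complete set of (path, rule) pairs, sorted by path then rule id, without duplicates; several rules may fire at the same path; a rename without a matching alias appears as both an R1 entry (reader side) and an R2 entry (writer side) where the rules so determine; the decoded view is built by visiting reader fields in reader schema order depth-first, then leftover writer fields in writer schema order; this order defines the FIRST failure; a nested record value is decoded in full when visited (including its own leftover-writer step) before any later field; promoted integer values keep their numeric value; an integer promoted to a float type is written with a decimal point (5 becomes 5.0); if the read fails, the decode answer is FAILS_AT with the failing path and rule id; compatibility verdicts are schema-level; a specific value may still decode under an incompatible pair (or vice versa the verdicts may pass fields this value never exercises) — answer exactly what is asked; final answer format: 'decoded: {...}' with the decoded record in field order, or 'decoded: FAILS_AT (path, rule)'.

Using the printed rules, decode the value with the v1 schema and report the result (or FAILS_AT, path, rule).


decoded: FAILS_AT (kind, R1)

arrows below run writer -> reader for Shipment
decode walk for Shipment under reader schema v1:
  read fails at kind under R1 (no fill)
  => FAILS_AT (kind, R1)
remaining Shipment differences; none change what is asked:
  field signature in record Shipment: required changed to optional -> affects the rule determinations only; this particular Shipment value decodes identically
  added field height to record Shipment: required float32, tag 13, default 0.0 (in v2 it sits last) -> affects the rule determinations only; this particular Shipment value decodes identically
  field owner in record Shipment: type string changed to int64 (its default is dropped) -> affects the rule determinations only; this particular Shipment value decodes identically


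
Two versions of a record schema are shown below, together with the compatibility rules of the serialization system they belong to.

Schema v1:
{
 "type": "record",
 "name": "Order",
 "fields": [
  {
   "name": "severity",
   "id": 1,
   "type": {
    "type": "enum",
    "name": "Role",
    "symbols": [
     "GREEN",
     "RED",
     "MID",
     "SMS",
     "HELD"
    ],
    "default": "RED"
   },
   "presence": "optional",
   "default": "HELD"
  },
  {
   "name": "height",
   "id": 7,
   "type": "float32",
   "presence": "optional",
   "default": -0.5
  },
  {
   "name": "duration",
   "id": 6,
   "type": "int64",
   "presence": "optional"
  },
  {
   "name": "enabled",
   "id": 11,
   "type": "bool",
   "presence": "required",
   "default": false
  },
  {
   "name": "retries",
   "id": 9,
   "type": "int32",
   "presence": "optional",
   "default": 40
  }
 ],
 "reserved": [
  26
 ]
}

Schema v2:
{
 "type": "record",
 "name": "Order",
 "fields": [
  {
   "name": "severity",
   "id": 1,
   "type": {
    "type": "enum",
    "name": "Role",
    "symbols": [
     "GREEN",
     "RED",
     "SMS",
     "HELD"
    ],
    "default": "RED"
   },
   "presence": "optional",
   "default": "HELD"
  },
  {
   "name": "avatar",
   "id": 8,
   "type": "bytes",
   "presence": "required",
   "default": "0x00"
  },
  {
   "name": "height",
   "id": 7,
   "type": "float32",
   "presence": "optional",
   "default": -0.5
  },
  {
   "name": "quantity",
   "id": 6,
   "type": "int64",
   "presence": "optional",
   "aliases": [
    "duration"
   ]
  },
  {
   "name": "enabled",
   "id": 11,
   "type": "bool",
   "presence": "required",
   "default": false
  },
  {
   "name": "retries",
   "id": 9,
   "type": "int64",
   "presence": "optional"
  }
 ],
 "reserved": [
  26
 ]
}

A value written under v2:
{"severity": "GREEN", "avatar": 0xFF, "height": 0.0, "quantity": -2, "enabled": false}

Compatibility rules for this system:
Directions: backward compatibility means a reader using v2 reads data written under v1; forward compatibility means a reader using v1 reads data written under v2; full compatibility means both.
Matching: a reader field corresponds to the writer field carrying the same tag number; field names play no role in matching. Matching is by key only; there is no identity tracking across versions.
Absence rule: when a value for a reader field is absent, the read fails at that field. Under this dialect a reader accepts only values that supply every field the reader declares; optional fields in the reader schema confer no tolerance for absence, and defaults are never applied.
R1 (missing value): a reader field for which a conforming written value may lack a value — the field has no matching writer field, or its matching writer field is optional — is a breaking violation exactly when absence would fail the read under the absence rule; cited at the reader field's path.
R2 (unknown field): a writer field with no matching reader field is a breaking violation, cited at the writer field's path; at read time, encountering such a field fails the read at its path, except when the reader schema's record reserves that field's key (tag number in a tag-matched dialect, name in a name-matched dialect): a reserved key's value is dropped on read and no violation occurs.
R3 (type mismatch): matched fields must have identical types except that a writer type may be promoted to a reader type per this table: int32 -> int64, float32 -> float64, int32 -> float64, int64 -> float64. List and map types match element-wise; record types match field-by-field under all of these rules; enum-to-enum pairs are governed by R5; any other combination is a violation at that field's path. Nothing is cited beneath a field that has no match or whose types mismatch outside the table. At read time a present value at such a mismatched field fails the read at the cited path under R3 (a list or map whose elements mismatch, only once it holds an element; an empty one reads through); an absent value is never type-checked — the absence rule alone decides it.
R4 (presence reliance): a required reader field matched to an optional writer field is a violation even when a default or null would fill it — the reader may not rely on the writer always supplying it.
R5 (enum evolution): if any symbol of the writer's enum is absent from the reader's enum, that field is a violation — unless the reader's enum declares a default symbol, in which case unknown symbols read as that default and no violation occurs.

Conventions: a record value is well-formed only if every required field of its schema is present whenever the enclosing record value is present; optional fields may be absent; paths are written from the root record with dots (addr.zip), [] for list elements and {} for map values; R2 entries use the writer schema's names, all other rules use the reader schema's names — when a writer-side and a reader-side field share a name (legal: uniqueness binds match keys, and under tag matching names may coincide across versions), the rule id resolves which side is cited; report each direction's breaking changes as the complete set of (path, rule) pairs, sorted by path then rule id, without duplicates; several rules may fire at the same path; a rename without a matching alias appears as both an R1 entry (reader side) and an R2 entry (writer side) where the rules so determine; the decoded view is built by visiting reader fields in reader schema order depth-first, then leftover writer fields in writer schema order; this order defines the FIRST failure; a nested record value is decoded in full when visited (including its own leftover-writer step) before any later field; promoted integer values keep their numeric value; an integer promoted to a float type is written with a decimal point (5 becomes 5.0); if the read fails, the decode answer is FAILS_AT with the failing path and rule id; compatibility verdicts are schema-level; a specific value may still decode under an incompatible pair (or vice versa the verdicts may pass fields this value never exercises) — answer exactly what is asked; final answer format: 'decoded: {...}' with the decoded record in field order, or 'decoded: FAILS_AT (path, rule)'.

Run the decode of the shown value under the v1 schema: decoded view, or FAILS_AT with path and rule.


each type pair in Order: writer, then reader
migrating the Order value to v1:
  severity := "GREEN"
  height := 0.0
  duration := -2 (from writer quantity)
  enabled := false
  read fails at retries under R1 (no fill)
  => FAILS_AT (retries, R1)
remaining Order differences; none change what is asked:
  added field avatar to record Order: required bytes, tag 8, default 0x00 (in v2 it sits immediately before height) -> schema-level compatibility only; this Order value's decode is unchanged
  renamed field duration to quantity in record Order (alias duration declared on the renamed field) -> schema-level compatibility only; this Order value's decode is unchanged
  enum Role (field severity in record Order): symbol MID removed -> inert under this dialect — no rule fires on Order and the result does not move

decoded: FAILS_AT (retries, R1)
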